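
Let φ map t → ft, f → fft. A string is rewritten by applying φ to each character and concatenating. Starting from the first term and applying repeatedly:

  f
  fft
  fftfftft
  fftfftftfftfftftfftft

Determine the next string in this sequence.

Rewriting the 21 symbols of fftfftftfftfftftfftft one by one yields fft fft ft fft fft ft fft ft fft fft ft fft fft ft fft ft fft fft ft fft ft; concatenated:

fftfftftfftfftftfftftfftfftftfftfftftfftftfftfftftfftft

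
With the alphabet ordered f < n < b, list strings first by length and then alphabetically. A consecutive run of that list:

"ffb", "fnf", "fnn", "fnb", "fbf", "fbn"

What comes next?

Find the rightmost character of fbn below b, bump it to the next letter, and reset everything to its right to f.

fbb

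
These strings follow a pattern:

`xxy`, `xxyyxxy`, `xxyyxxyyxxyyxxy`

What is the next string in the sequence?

xxyyxxyyxxyyxxyyxxyyxxyyxxyyxxy

Every step duplicates the string with 'y' between the halves.
So the next term is two copies of xxyyxxyyxxyyxxy with 'y' between the halves.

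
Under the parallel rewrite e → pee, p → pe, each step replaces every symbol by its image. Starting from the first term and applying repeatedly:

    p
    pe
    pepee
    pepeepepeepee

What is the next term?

pepeepepeepeepepeepepeepeepepeepee

Applying the rule to each of the 13 symbols of pepeepepeepee gives the pieces pe pee pe pee pee pe pee pe pee pee pe pee pee, which concatenate to the answer.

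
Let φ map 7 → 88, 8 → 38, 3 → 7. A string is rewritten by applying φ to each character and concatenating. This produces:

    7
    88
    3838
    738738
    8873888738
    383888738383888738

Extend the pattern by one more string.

738738383888738738738383888738

Applying the rule to each of the 18 symbols of 383888738383888738 gives the pieces 7 38 7 38 38 38 88 7 38 7 38 7 38 38 38 88 7 38, which concatenate to the answer.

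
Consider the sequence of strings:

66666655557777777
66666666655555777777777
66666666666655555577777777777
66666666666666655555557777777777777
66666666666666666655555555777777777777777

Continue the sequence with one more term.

Term n consists of 3n 6's, followed by n+2 5's, followed by 2n+3 7's, where the shown terms are n = 2, 3, 4, 5, 6.
Setting n = 7 gives 21, 9, 17 characters in each block.

66666666666666666666655555555577777777777777777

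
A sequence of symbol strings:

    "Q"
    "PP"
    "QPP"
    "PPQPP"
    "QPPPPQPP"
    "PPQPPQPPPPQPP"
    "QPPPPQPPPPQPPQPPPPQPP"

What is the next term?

PPQPPQPPPPQPPQPPPPQPPPPQPPQPPPPQPP

From term 3 onward, concatenate the second-to-last term with the last: Q·PP = QPP, PP·QPP = PPQPP, …
The next term joins PPQPPQPPPPQPP and QPPPPQPPPPQPPQPPPPQPP.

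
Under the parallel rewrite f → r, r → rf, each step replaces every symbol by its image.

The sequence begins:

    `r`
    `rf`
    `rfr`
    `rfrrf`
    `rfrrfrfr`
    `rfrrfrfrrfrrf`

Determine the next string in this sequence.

rfrrfrfrrfrrfrfrrfrfr

φ(rfrrfrfrrfrrf) expands symbol-by-symbol to rf r rf rf r rf r rf rf r rf rf r; joining the 13 pieces gives the next term.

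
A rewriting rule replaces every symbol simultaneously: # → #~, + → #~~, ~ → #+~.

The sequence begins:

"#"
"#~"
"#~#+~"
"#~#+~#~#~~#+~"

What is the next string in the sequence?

Applying the rule to each of the 13 symbols of #~#+~#~#~~#+~ gives the pieces #~ #+~ #~ #~~ #+~ #~ #+~ #~ #+~ #+~ #~ #~~ #+~, which concatenate to the answer.

#~#+~#~#~~#+~#~#+~#~#+~#+~#~#~~#+~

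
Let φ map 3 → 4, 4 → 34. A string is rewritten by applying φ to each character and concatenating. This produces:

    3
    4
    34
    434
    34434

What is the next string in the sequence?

Expanding 34434: 3→4, 4→34, 4→34, 3→4, 4→34. Concatenated: 4 34 34 4 34.

43434434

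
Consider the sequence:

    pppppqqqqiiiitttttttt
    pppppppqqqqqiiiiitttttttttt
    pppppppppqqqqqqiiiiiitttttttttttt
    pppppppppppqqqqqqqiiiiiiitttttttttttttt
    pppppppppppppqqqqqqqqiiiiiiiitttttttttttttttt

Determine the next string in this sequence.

pppppppppppppppqqqqqqqqqiiiiiiiiitttttttttttttttttt

Term n consists of 2n-1 p's, followed by n+1 q's, followed by n+1 i's, followed by 2n+2 t's, where the shown terms are n = 3, 4, 5, 6, 7.
For the next term, n = 8, so the run lengths are 15, 9, 9, 18.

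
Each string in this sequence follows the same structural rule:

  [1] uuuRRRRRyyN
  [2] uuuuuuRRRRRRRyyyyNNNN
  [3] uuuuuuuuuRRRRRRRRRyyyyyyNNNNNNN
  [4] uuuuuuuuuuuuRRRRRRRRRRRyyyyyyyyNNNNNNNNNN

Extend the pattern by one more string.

uuuuuuuuuuuuuuuRRRRRRRRRRRRRyyyyyyyyyyNNNNNNNNNNNNN

Reading off run lengths: u runs 3, 6, 9, 12; R runs 5, 7, 9, 11; y runs 2, 4, 6, 8; N runs 1, 4, 7, 10 — each is linear in n (n = 1, 2, …).
At n = 5 the blocks have lengths 15, 13, 10, 13.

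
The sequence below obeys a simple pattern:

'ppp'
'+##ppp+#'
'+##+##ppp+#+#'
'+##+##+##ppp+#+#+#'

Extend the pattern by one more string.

+##+##+##+##ppp+#+#+#+#

Each term wraps the previous one in +## on the left and +# on the right.
So the next term is +##·+##+##+##ppp+#+#+#·+#.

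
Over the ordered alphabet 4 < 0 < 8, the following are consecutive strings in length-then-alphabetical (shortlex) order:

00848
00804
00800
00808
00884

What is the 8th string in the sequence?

Advancing 3 positions from 00884 through 00884 → 00880 → 00888 reaches term 8.

08444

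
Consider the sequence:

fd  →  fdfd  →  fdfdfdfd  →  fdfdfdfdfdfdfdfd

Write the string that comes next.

fdfdfdfdfdfdfdfdfdfdfdfdfdfdfdfd

Every step duplicates the string.
One more doubling of fdfdfdfdfdfdfdfd gives the answer.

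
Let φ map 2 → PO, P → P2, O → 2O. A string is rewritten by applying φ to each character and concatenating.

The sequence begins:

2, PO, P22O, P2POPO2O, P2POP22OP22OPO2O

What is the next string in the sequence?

Rewriting the 16 symbols of P2POP22OP22OPO2O one by one yields P2 PO P2 2O P2 PO PO 2O P2 PO PO 2O P2 2O PO 2O; concatenated:

P2POP22OP2POPO2OP2POPO2OP22OPO2O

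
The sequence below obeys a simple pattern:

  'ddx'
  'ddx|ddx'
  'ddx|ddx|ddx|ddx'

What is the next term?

Each string is two copies of the previous one joined by '|'.
Doubling ddx|ddx|ddx|ddx with '|' between the halves:

ddx|ddx|ddx|ddx|ddx|ddx|ddx|ddx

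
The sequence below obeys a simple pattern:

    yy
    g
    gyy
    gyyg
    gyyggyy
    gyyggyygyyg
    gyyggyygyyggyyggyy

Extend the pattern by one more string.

gyyggyygyyggyyggyygyyggyygyyg

This is a Fibonacci-style word recurrence s(k) = s(k−1)·s(k−2): e.g. g·yy = gyy.
So term 8 is gyyggyygyyggyyggyy·gyyggyygyyg.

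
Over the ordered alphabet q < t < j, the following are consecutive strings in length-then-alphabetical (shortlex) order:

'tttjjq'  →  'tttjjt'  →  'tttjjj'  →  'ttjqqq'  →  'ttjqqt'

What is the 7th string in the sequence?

Continuing the enumeration 2 steps past ttjqqt: ttjqqt → ttjqqj → (answer).

ttjqtq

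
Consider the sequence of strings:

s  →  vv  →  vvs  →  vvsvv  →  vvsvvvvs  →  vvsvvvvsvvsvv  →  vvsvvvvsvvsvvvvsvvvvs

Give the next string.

vvsvvvvsvvsvvvvsvvvvsvvsvvvvsvvsvv

From term 3 onward, concatenate the last term with the second-to-last: vv·s = vvs, vvs·vv = vvsvv, …
Continuing: vvsvvvvsvvsvvvvsvvvvs · vvsvvvvsvvsvv gives term 8.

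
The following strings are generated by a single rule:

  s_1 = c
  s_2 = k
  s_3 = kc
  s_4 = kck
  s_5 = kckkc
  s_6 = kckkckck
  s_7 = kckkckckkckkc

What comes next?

This is a Fibonacci-style word recurrence s(k) = s(k−1)·s(k−2): e.g. k·c = kc.
Continuing: kckkckckkckkc · kckkckck gives term 8.

kckkckckkckkckckkckck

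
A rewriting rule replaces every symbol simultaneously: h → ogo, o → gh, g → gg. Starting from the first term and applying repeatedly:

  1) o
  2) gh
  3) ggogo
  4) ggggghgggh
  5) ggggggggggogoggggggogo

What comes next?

ggggggggggggggggggggghggghggggggggggggghgggh

Replace each of the 22 characters of ggggggggggogoggggggogo in place — gg gg gg gg gg gg gg gg gg gg gh gg gh gg gg gg gg gg gg gh gg gh — and concatenate.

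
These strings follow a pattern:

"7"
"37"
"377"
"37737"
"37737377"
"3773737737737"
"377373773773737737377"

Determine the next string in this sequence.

From term 3 onward, concatenate the last term with the second-to-last: 37·7 = 377, 377·37 = 37737, …
The next term joins 377373773773737737377 and 3773737737737.

3773737737737377373773773737737737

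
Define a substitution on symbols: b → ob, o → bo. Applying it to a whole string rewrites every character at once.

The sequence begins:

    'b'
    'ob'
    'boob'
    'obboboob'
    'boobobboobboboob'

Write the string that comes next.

Rewriting the 16 symbols of boobobboobboboob one by one yields ob bo bo ob bo ob ob bo bo ob ob bo ob bo bo ob; concatenated:

obboboobboobobboboobobboobboboob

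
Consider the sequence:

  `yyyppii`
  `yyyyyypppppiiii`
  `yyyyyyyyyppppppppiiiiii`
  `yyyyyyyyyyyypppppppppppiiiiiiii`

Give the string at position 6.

Term n consists of 3n y's, followed by 3n-1 p's, followed by 2n i's (n = 1, 2, …).
For term 6, n = 6, so the run lengths are 18, 17, 12.

yyyyyyyyyyyyyyyyyypppppppppppppppppiiiiiiiiiiii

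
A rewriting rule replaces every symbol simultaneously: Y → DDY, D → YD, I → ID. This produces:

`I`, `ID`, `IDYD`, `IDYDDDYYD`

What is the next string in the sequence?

Apply φ to IDYDDDYYD symbol by symbol: I→ID, D→YD, Y→DDY, D→YD, D→YD, D→YD, Y→DDY, Y→DDY, D→YD; joined: ID YD DDY YD YD YD DDY DDY YD.

IDYDDDYYDYDYDDDYDDYYD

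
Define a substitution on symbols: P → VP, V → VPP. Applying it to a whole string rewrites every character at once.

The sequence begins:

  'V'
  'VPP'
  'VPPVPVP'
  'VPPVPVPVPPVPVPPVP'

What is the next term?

Replace each of the 17 characters of VPPVPVPVPPVPVPPVP in place — VPP VP VP VPP VP VPP VP VPP VP VP VPP VP VPP VP VP VPP VP — and concatenate.

VPPVPVPVPPVPVPPVPVPPVPVPVPPVPVPPVPVPVPPVP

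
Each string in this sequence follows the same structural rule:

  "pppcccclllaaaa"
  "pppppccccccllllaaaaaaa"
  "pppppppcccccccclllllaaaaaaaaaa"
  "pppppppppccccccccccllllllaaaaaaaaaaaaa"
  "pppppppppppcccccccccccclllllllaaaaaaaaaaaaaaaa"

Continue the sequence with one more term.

Reading off run lengths: p runs 3, 5, 7, 9, 11; c runs 4, 6, 8, 10, 12; l runs 3, 4, 5, 6, 7; a runs 4, 7, 10, 13, 16 — each is linear in n, where the shown terms are n = 2, 3, 4, 5, 6.
Setting n = 7 gives 13, 14, 8, 19 characters in each block.

pppppppppppppccccccccccccccllllllllaaaaaaaaaaaaaaaaaaa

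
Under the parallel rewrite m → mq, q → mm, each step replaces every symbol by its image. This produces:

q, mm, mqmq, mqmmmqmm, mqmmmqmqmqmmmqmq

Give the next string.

Rewriting the 16 symbols of mqmmmqmqmqmmmqmq one by one yields mq mm mq mq mq mm mq mm mq mm mq mq mq mm mq mm; concatenated:

mqmmmqmqmqmmmqmmmqmmmqmqmqmmmqmm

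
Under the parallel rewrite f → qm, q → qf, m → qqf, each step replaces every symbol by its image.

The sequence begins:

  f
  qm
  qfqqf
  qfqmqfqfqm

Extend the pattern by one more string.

qfqmqfqqfqfqmqfqmqfqqf

Apply φ to qfqmqfqfqm symbol by symbol: q→qf, f→qm, q→qf, m→qqf, q→qf, f→qm, q→qf, f→qm, q→qf, m→qqf; joined: qf qm qf qqf qf qm qf qm qf qqf.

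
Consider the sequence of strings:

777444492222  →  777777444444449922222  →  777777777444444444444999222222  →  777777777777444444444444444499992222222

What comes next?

Each string has the form 7^{3n} 4^{4n} 9^{n} 2^{n+3} (n = 1, 2, …).
Setting n = 5 gives 15, 20, 5, 8 characters in each block.

777777777777777444444444444444444449999922222222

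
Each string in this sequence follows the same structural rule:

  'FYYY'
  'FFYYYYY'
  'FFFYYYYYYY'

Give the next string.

FFFFYYYYYYYYY

The n-th term is n F's then 2n+1 Y's (n = 1, 2, …).
Setting n = 4 gives 4, 9 characters in each block.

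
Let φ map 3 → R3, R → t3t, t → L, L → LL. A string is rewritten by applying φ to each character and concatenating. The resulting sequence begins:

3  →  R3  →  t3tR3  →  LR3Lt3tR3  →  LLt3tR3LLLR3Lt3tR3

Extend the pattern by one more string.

LLLLLR3Lt3tR3LLLLLLt3tR3LLLR3Lt3tR3

Replace each of the 18 characters of LLt3tR3LLLR3Lt3tR3 in place — LL LL L R3 L t3t R3 LL LL LL t3t R3 LL L R3 L t3t R3 — and concatenate.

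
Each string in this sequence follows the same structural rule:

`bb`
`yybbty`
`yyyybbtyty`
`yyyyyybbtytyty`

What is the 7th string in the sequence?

Every step adds yy to the front and ty to the end of the previous string.
From yyyyyybbtytyty, 3 further steps: yyyyyybbtytyty → yyyyyyyybbtytytyty → yyyyyyyyyybbtytytytyty → (answer).

yyyyyyyyyyyybbtytytytytyty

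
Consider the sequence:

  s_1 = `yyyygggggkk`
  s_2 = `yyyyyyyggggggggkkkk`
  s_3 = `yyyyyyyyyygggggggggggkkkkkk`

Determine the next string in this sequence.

Term n consists of 3n+1 y's, followed by 3n+2 g's, followed by 2n k's (n = 1, 2, …).
At n = 4 the blocks have lengths 13, 14, 8.

yyyyyyyyyyyyyggggggggggggggkkkkkkkk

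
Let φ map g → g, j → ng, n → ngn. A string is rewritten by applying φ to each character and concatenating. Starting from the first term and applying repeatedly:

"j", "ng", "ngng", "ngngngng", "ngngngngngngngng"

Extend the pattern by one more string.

ngngngngngngngngngngngngngngngng

φ(ngngngngngngngng) expands symbol-by-symbol to ngn g ngn g ngn g ngn g ngn g ngn g ngn g ngn g; joining the 16 pieces gives the next term.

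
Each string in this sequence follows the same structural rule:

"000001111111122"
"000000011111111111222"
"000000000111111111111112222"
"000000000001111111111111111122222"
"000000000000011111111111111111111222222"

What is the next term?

000000000000000111111111111111111111112222222

Term n consists of 2n+1 0's, followed by 3n+2 1's, followed by n 2's, where the shown terms are n = 2, 3, 4, 5, 6.
For the next term, n = 7, so the run lengths are 15, 23, 7.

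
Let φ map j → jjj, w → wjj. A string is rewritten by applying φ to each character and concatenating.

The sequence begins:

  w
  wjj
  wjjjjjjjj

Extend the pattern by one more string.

wjjjjjjjjjjjjjjjjjjjjjjjjjj

Rewriting each symbol of wjjjjjjjj: w→wjj, j→jjj, j→jjj, j→jjj, j→jjj, j→jjj, j→jjj, j→jjj, j→jjj, which concatenates to wjj jjj jjj jjj jjj jjj jjj jjj jjj.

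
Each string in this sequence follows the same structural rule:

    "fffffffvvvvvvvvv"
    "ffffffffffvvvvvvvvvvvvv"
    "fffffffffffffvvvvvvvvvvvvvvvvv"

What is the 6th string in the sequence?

ffffffffffffffffffffffvvvvvvvvvvvvvvvvvvvvvvvvvvvvv

Reading off run lengths: f runs 7, 10, 13; v runs 9, 13, 17 — each is linear in n, where the shown terms are n = 2, 3, 4.
At n = 7 the blocks have lengths 22, 29.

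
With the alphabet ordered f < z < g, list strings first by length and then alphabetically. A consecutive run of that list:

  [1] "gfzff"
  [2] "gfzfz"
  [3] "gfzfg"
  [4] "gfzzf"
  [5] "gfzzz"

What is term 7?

Continuing the enumeration 2 steps past gfzzz: gfzzz → gfzzg → (answer).

gfzgf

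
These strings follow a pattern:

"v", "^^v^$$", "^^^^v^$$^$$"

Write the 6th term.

^^^^^^^^^^v^$$^$$^$$^$$^$$

Every step adds ^^ to the front and ^$$ to the end of the previous string.
From ^^^^v^$$^$$, 3 further steps: ^^^^v^$$^$$ → ^^^^^^v^$$^$$^$$ → ^^^^^^^^v^$$^$$^$$^$$ → (answer).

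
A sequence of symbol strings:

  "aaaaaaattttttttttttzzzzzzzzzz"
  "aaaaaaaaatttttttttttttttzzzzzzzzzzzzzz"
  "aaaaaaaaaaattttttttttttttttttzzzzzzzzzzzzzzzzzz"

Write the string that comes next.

Each string has the form a^{2n+1} t^{3n+3} z^{4n-2}, where the shown terms are n = 3, 4, 5.
At n = 6 the blocks have lengths 13, 21, 22.

aaaaaaaaaaaaatttttttttttttttttttttzzzzzzzzzzzzzzzzzzzzzz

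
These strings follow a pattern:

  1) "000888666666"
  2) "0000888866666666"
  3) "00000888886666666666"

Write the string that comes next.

Reading off run lengths: 0 runs 3, 4, 5; 8 runs 3, 4, 5; 6 runs 6, 8, 10 — each is linear in n, where the shown terms are n = 3, 4, 5.
For the next term, n = 6, so the run lengths are 6, 6, 12.

000000888888666666666666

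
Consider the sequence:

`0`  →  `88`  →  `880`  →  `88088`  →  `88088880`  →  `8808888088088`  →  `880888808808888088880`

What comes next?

8808888088088880888808808888088088

Each term (from the third on) is the previous term followed by the one before it: term 3 = 88·0 = 880.
So term 8 is 880888808808888088880·8808888088088.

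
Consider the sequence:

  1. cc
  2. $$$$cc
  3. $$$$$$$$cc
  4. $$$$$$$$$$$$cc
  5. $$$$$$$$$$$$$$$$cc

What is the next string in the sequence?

$$$$$$$$$$$$$$$$$$$$cc

Each term is the previous one with $$$$ prepended.
One more step from $$$$$$$$$$$$$$$$cc gives the answer.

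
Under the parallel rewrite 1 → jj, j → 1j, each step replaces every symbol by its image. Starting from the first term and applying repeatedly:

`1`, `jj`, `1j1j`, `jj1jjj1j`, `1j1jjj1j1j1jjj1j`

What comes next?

Rewriting the 16 symbols of 1j1jjj1j1j1jjj1j one by one yields jj 1j jj 1j 1j 1j jj 1j jj 1j jj 1j 1j 1j jj 1j; concatenated:

jj1jjj1j1j1jjj1jjj1jjj1j1j1jjj1j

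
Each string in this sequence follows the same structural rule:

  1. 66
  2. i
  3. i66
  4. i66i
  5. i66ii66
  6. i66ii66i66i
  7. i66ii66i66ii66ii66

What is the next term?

Each term (from the third on) is the previous term followed by the one before it: term 3 = i·66 = i66.
So term 8 is i66ii66i66ii66ii66·i66ii66i66i.

i66ii66i66ii66ii66i66ii66i66i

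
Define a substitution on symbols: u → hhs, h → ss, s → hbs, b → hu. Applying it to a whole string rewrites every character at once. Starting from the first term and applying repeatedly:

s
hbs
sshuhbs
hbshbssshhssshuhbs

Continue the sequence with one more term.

Rewriting the 18 symbols of hbshbssshhssshuhbs one by one yields ss hu hbs ss hu hbs hbs hbs ss ss hbs hbs hbs ss hhs ss hu hbs; concatenated:

sshuhbssshuhbshbshbssssshbshbshbssshhssshuhbs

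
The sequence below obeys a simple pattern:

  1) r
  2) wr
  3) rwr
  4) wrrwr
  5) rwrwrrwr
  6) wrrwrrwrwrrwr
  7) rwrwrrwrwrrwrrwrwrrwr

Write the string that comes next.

wrrwrrwrwrrwrrwrwrrwrwrrwrrwrwrrwr

This is a Fibonacci-style word recurrence s(k) = s(k−2)·s(k−1): e.g. r·wr = rwr.
Continuing: wrrwrrwrwrrwr · rwrwrrwrwrrwrrwrwrrwr gives term 8.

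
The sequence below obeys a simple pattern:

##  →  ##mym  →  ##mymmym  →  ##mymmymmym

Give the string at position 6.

Every step adds mym to the end: s(k+1) = s(k)·mym.
From ##mymmymmym, 2 further steps: ##mymmymmym → ##mymmymmymmym → (answer).

##mymmymmymmymmym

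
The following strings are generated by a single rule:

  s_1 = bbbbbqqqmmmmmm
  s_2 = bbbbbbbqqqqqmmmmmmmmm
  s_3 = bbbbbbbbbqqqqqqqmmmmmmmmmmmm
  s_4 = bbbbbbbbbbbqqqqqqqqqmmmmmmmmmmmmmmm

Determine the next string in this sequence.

The n-th term is 2n+1 b's then 2n-1 q's then 3n m's, where the shown terms are n = 2, 3, 4, 5.
Setting n = 6 gives 13, 11, 18 characters in each block.

bbbbbbbbbbbbbqqqqqqqqqqqmmmmmmmmmmmmmmmmmm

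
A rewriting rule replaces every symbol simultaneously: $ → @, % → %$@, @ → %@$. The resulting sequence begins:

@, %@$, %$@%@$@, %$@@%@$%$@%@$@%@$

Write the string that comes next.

Applying the rule to each of the 17 symbols of %$@@%@$%$@%@$@%@$ gives the pieces %$@ @ %@$ %@$ %$@ %@$ @ %$@ @ %@$ %$@ %@$ @ %@$ %$@ %@$ @, which concatenate to the answer.

%$@@%@$%@$%$@%@$@%$@@%@$%$@%@$@%@$%$@%@$@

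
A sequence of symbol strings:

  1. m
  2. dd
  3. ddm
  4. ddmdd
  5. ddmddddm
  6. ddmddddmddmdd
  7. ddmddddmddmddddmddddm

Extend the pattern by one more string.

Each term (from the third on) is the previous term followed by the one before it: term 3 = dd·m = ddm.
The next term joins ddmddddmddmddddmddddm and ddmddddmddmdd.

ddmddddmddmddddmddddmddmddddmddmdd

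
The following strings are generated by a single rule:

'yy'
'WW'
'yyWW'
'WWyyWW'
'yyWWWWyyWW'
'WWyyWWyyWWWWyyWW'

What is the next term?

From term 3 onward, concatenate the second-to-last term with the last: yy·WW = yyWW, WW·yyWW = WWyyWW, …
Continuing: yyWWWWyyWW · WWyyWWyyWWWWyyWW gives term 7.

yyWWWWyyWWWWyyWWyyWWWWyyWW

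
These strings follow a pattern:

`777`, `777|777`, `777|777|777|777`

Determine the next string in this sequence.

Every step duplicates the string with '|' between the halves.
One more doubling of 777|777|777|777 gives the answer.

777|777|777|777|777|777|777|777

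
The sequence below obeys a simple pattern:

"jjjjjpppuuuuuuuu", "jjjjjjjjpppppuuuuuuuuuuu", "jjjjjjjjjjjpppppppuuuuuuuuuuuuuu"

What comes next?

jjjjjjjjjjjjjjpppppppppuuuuuuuuuuuuuuuuu

The n-th term is 3n-1 j's then 2n-1 p's then 3n+2 u's, where the shown terms are n = 2, 3, 4.
Setting n = 5 gives 14, 9, 17 characters in each block.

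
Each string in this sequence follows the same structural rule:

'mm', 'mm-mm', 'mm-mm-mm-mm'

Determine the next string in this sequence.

mm-mm-mm-mm-mm-mm-mm-mm

s(k+1) = s(k)·-·s(k) — each term doubles the last with '-' between the halves.
So the next term is two copies of mm-mm-mm-mm with '-' between the halves.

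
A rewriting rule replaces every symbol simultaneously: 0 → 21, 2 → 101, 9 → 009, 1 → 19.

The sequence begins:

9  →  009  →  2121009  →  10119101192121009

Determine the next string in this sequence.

Applying the rule to each of the 17 symbols of 10119101192121009 gives the pieces 19 21 19 19 009 19 21 19 19 009 101 19 101 19 21 21 009, which concatenate to the answer.

192119190091921191900910119101192121009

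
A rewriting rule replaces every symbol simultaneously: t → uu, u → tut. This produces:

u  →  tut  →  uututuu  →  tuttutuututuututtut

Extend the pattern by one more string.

Applying the rule to each of the 19 symbols of tuttutuututuututtut gives the pieces uu tut uu uu tut uu tut tut uu tut uu tut tut uu tut uu uu tut uu, which concatenate to the answer.

uututuuuututuututtutuututuututtutuututuuuututuu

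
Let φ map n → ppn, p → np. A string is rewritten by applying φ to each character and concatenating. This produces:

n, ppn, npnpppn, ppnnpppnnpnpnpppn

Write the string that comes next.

npnpppnppnnpnpnpppnppnnpppnnpppnnpnpnpppn

Replace each of the 17 characters of ppnnpppnnpnpnpppn in place — np np ppn ppn np np np ppn ppn np ppn np ppn np np np ppn — and concatenate.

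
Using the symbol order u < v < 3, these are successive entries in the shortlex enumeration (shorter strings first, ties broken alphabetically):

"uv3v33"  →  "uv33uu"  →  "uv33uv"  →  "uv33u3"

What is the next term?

uv33vu

The successor of uv33u3 increments the rightmost position that isn't already 3 and resets every position after it to u.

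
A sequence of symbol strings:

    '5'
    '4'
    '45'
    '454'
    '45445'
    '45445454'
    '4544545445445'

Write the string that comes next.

This is a Fibonacci-style word recurrence s(k) = s(k−1)·s(k−2): e.g. 4·5 = 45.
So term 8 is 4544545445445·45445454.

454454544544545445454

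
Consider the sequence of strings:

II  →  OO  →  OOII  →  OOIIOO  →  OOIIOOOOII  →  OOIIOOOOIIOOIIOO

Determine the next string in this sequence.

This is a Fibonacci-style word recurrence s(k) = s(k−1)·s(k−2): e.g. OO·II = OOII.
The next term joins OOIIOOOOIIOOIIOO and OOIIOOOOII.

OOIIOOOOIIOOIIOOOOIIOOOOII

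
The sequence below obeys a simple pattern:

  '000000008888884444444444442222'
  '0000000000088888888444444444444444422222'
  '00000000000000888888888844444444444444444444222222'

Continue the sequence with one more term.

000000000000000008888888888884444444444444444444444442222222

Each string has the form 0^{3n-1} 8^{2n} 4^{4n} 2^{n+1}, where the shown terms are n = 3, 4, 5.
Setting n = 6 gives 17, 12, 24, 7 characters in each block.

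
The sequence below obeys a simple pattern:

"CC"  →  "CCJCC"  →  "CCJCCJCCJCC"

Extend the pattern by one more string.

s(k+1) = s(k)·J·s(k) — each term doubles the last with 'J' between the halves.
So the next term is two copies of CCJCCJCCJCC with 'J' between the halves.

CCJCCJCCJCCJCCJCCJCCJCC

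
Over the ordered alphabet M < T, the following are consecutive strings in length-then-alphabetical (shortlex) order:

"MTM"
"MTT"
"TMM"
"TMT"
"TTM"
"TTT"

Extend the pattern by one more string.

TTT is the last string of length 3, so the next is the first of length 4: M repeated 4 times.

MMMM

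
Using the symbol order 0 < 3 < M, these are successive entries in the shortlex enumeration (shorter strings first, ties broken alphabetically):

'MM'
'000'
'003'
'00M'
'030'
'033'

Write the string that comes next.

Find the rightmost character of 033 below M, bump it to the next letter, and reset everything to its right to 0.

03M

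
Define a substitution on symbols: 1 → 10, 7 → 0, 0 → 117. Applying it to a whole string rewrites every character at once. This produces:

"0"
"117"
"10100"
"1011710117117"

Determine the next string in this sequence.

φ(1011710117117) expands symbol-by-symbol to 10 117 10 10 0 10 117 10 10 0 10 10 0; joining the 13 pieces gives the next term.

1011710100101171010010100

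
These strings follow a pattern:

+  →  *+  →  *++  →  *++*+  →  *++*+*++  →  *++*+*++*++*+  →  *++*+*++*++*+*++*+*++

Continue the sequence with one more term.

*++*+*++*++*+*++*+*++*++*+*++*++*+

This is a Fibonacci-style word recurrence s(k) = s(k−1)·s(k−2): e.g. *+·+ = *++.
So term 8 is *++*+*++*++*+*++*+*++·*++*+*++*++*+.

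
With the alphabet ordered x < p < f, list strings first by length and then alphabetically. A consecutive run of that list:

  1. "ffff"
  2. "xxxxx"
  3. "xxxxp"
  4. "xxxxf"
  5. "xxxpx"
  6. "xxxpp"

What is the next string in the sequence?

Find the rightmost character of xxxpp below f, bump it to the next letter, and reset everything to its right to x.

xxxpf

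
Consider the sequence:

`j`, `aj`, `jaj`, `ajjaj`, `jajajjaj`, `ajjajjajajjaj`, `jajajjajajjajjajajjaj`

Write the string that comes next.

This is a Fibonacci-style word recurrence s(k) = s(k−2)·s(k−1): e.g. j·aj = jaj.
The next term joins ajjajjajajjaj and jajajjajajjajjajajjaj.

ajjajjajajjajjajajjajajjajjajajjaj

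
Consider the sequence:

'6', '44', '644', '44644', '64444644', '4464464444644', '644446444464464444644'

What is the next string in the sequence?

4464464444644644446444464464444644

From term 3 onward, concatenate the second-to-last term with the last: 6·44 = 644, 44·644 = 44644, …
The next term joins 4464464444644 and 644446444464464444644.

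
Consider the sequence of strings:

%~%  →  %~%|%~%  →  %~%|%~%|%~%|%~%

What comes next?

Each string is two copies of the previous one joined by '|'.
Doubling %~%|%~%|%~%|%~% with '|' between the halves:

%~%|%~%|%~%|%~%|%~%|%~%|%~%|%~%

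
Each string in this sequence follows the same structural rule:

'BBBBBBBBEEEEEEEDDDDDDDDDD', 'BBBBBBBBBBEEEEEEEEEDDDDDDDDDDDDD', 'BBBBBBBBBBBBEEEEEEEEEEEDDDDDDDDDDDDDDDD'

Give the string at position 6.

Each string has the form B^{2n+2} E^{2n+1} D^{3n+1}, where the shown terms are n = 3, 4, 5.
For term 6, n = 8, so the run lengths are 18, 17, 25.

BBBBBBBBBBBBBBBBBBEEEEEEEEEEEEEEEEEDDDDDDDDDDDDDDDDDDDDDDDDD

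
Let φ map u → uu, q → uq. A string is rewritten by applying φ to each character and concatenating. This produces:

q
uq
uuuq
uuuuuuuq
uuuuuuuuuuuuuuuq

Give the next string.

φ(uuuuuuuuuuuuuuuq) expands symbol-by-symbol to uu uu uu uu uu uu uu uu uu uu uu uu uu uu uu uq; joining the 16 pieces gives the next term.

uuuuuuuuuuuuuuuuuuuuuuuuuuuuuuuq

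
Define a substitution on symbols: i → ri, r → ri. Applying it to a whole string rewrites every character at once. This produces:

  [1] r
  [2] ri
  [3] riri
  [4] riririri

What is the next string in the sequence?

Expanding riririri: r→ri, i→ri, r→ri, i→ri, r→ri, i→ri, r→ri, i→ri. Concatenated: ri ri ri ri ri ri ri ri.

riririririririri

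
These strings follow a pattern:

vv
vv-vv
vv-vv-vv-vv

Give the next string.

Each string is two copies of the previous one joined by '-'.
So the next term is two copies of vv-vv-vv-vv with '-' between the halves.

vv-vv-vv-vv-vv-vv-vv-vv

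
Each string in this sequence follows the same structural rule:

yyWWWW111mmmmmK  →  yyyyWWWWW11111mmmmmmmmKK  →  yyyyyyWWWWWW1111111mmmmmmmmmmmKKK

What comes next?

The n-th term is 2n y's then n+3 W's then 2n+1 1's then 3n+2 m's then n K's (n = 1, 2, …).
For the next term, n = 4, so the run lengths are 8, 7, 9, 14, 4.

yyyyyyyyWWWWWWW111111111mmmmmmmmmmmmmmKKKK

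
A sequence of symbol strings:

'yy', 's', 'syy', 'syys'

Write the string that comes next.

This is a Fibonacci-style word recurrence s(k) = s(k−1)·s(k−2): e.g. s·yy = syy.
So term 5 is syys·syy.

syyssyy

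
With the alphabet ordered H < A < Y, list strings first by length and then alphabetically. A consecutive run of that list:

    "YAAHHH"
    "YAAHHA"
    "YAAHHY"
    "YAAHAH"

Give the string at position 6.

YAAHAY

Advancing 2 positions from YAAHAH through YAAHAH → YAAHAA reaches term 6.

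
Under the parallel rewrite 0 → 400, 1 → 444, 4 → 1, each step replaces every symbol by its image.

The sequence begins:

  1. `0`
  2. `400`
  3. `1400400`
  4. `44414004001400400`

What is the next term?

Rewriting the 17 symbols of 44414004001400400 one by one yields 1 1 1 444 1 400 400 1 400 400 444 1 400 400 1 400 400; concatenated:

1114441400400140040044414004001400400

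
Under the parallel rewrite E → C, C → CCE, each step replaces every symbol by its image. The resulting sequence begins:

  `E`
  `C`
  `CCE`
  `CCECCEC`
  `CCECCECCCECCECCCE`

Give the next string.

Rewriting the 17 symbols of CCECCECCCECCECCCE one by one yields CCE CCE C CCE CCE C CCE CCE CCE C CCE CCE C CCE CCE CCE C; concatenated:

CCECCECCCECCECCCECCECCECCCECCECCCECCECCEC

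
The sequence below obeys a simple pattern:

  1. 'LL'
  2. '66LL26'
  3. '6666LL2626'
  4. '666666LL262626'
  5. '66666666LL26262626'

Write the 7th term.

666666666666LL262626262626

Every step adds 66 to the front and 26 to the end of the previous string.
From 66666666LL26262626, 2 further steps: 66666666LL26262626 → 6666666666LL2626262626 → (answer).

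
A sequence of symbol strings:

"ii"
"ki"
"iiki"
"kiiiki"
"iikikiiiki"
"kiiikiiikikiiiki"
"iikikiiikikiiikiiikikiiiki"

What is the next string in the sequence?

kiiikiiikikiiikiiikikiiikikiiikiiikikiiiki

From term 3 onward, concatenate the second-to-last term with the last: ii·ki = iiki, ki·iiki = kiiiki, …
The next term joins kiiikiiikikiiiki and iikikiiikikiiikiiikikiiiki.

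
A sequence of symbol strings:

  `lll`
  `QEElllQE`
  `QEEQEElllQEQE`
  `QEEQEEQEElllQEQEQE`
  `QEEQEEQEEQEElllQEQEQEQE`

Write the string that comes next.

s(k+1) = QEE·s(k)·QE, so each term gains QEE as a prefix and QE as a suffix.
So the next term is QEE·QEEQEEQEEQEElllQEQEQEQE·QE.

QEEQEEQEEQEEQEElllQEQEQEQEQE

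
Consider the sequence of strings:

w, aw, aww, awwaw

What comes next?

awwawaww

This is a Fibonacci-style word recurrence s(k) = s(k−1)·s(k−2): e.g. aw·w = aww.
The next term joins awwaw and aww.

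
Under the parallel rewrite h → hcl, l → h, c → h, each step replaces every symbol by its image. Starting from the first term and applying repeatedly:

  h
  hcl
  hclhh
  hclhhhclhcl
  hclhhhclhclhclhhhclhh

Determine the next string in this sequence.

hclhhhclhclhclhhhclhhhclhhhclhclhclhhhclhcl

Replace each of the 21 characters of hclhhhclhclhclhhhclhh in place — hcl h h hcl hcl hcl h h hcl h h hcl h h hcl hcl hcl h h hcl hcl — and concatenate.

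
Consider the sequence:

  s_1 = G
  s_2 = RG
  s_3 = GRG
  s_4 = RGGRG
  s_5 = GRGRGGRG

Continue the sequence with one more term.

RGGRGGRGRGGRG

This is a Fibonacci-style word recurrence s(k) = s(k−2)·s(k−1): e.g. G·RG = GRG.
The next term joins RGGRG and GRGRGGRG.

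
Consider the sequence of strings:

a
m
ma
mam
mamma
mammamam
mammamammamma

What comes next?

This is a Fibonacci-style word recurrence s(k) = s(k−1)·s(k−2): e.g. m·a = ma.
The next term joins mammamammamma and mammamam.

mammamammammamammamam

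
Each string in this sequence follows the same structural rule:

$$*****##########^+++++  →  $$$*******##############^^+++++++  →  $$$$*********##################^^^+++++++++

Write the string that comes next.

Each string has the form $^{n} *^{2n+1} #^{4n+2} ^^{n-1} +^{2n+1}, where the shown terms are n = 2, 3, 4.
Setting n = 5 gives 5, 11, 22, 4, 11 characters in each block.

$$$$$***********######################^^^^+++++++++++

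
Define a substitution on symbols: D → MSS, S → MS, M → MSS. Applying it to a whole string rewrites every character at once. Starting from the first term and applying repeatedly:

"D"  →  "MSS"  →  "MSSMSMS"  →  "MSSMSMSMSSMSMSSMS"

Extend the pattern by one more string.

Rewriting the 17 symbols of MSSMSMSMSSMSMSSMS one by one yields MSS MS MS MSS MS MSS MS MSS MS MS MSS MS MSS MS MS MSS MS; concatenated:

MSSMSMSMSSMSMSSMSMSSMSMSMSSMSMSSMSMSMSSMS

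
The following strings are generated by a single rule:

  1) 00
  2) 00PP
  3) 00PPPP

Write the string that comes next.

The strings grow by a fixed suffix PP each time.
One more step from 00PPPP gives the answer.

00PPPPPP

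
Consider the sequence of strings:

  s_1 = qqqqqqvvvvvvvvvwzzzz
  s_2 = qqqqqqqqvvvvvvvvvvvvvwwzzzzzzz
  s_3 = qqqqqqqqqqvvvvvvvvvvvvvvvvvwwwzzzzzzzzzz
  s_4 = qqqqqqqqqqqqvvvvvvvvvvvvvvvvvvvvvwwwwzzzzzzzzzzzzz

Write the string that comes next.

The n-th term is 2n+2 q's then 4n+1 v's then n-1 w's then 3n-2 z's, where the shown terms are n = 2, 3, 4, 5.
For the next term, n = 6, so the run lengths are 14, 25, 5, 16.

qqqqqqqqqqqqqqvvvvvvvvvvvvvvvvvvvvvvvvvwwwwwzzzzzzzzzzzzzzzz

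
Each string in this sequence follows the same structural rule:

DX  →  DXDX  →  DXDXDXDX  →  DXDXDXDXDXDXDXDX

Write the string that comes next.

DXDXDXDXDXDXDXDXDXDXDXDXDXDXDXDX

Each string is two copies of the previous one concatenated.
One more doubling of DXDXDXDXDXDXDXDX gives the answer.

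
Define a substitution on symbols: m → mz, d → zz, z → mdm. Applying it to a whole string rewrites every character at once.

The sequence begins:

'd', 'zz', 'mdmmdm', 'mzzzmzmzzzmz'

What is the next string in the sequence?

mzmdmmdmmdmmzmdmmzmdmmdmmdmmzmdm

Rewriting each symbol of mzzzmzmzzzmz: m→mz, z→mdm, z→mdm, z→mdm, m→mz, z→mdm, m→mz, z→mdm, z→mdm, z→mdm, m→mz, z→mdm, which concatenates to mz mdm mdm mdm mz mdm mz mdm mdm mdm mz mdm.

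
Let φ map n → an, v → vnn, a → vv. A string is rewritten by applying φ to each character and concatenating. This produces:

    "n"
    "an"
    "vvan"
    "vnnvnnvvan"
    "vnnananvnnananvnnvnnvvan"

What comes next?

Replace each of the 24 characters of vnnananvnnananvnnvnnvvan in place — vnn an an vv an vv an vnn an an vv an vv an vnn an an vnn an an vnn vnn vv an — and concatenate.

vnnananvvanvvanvnnananvvanvvanvnnananvnnananvnnvnnvvan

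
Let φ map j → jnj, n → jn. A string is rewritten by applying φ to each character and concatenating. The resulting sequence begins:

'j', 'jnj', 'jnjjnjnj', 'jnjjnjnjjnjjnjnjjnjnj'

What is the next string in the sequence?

Replace each of the 21 characters of jnjjnjnjjnjjnjnjjnjnj in place — jnj jn jnj jnj jn jnj jn jnj jnj jn jnj jnj jn jnj jn jnj jnj jn jnj jn jnj — and concatenate.

jnjjnjnjjnjjnjnjjnjnjjnjjnjnjjnjjnjnjjnjnjjnjjnjnjjnjnj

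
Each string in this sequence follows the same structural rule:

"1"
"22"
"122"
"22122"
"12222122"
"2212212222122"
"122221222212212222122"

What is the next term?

From term 3 onward, concatenate the second-to-last term with the last: 1·22 = 122, 22·122 = 22122, …
Continuing: 2212212222122 · 122221222212212222122 gives term 8.

2212212222122122221222212212222122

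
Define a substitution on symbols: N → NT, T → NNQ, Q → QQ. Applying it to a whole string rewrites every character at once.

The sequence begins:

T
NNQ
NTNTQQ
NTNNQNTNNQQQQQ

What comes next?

NTNNQNTNTQQNTNNQNTNTQQQQQQQQQQ

Applying the rule to each of the 14 symbols of NTNNQNTNNQQQQQ gives the pieces NT NNQ NT NT QQ NT NNQ NT NT QQ QQ QQ QQ QQ, which concatenate to the answer.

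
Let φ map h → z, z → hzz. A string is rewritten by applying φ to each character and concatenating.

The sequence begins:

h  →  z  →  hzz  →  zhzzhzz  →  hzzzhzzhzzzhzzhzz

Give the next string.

φ(hzzzhzzhzzzhzzhzz) expands symbol-by-symbol to z hzz hzz hzz z hzz hzz z hzz hzz hzz z hzz hzz z hzz hzz; joining the 17 pieces gives the next term.

zhzzhzzhzzzhzzhzzzhzzhzzhzzzhzzhzzzhzzhzz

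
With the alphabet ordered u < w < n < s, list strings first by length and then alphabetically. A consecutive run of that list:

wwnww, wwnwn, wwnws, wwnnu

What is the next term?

wwnnw

The successor of wwnnu increments the rightmost position that isn't already s and resets every position after it to u.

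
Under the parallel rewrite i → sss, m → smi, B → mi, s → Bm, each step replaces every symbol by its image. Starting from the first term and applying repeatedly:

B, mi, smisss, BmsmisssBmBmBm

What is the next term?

mismiBmsmisssBmBmBmmismimismimismi

Applying the rule to each of the 14 symbols of BmsmisssBmBmBm gives the pieces mi smi Bm smi sss Bm Bm Bm mi smi mi smi mi smi, which concatenate to the answer.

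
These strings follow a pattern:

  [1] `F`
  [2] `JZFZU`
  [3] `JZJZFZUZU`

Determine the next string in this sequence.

Each term wraps the previous one in JZ on the left and ZU on the right.
Applying this once more to JZJZFZUZU:

JZJZJZFZUZUZU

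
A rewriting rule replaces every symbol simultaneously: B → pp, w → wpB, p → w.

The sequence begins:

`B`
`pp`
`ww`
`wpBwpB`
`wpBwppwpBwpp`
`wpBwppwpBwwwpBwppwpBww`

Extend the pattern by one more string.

Replace each of the 22 characters of wpBwppwpBwwwpBwppwpBww in place — wpB w pp wpB w w wpB w pp wpB wpB wpB w pp wpB w w wpB w pp wpB wpB — and concatenate.

wpBwppwpBwwwpBwppwpBwpBwpBwppwpBwwwpBwppwpBwpB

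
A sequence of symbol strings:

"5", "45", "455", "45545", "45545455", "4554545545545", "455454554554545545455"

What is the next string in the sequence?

Each term (from the third on) is the previous term followed by the one before it: term 3 = 45·5 = 455.
The next term joins 455454554554545545455 and 4554545545545.

4554545545545455454554554545545545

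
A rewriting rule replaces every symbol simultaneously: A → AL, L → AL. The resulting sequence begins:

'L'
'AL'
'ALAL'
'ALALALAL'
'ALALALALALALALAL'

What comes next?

φ(ALALALALALALALAL) expands symbol-by-symbol to AL AL AL AL AL AL AL AL AL AL AL AL AL AL AL AL; joining the 16 pieces gives the next term.

ALALALALALALALALALALALALALALALAL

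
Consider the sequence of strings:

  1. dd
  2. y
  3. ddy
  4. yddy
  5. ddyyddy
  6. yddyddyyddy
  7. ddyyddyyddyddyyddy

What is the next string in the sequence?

yddyddyyddyddyyddyyddyddyyddy

From term 3 onward, concatenate the second-to-last term with the last: dd·y = ddy, y·ddy = yddy, …
Continuing: yddyddyyddy · ddyyddyyddyddyyddy gives term 8.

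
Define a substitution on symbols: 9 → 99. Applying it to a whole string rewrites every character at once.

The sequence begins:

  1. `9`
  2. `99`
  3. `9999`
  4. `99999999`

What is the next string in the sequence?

9999999999999999

Apply φ to 99999999 symbol by symbol: 9→99, 9→99, 9→99, 9→99, 9→99, 9→99, 9→99, 9→99; joined: 99 99 99 99 99 99 99 99.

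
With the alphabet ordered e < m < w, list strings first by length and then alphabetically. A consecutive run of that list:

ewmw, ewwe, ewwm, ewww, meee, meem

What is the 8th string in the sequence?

meme

Continuing the enumeration 2 steps past meem: meem → meew → (answer).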